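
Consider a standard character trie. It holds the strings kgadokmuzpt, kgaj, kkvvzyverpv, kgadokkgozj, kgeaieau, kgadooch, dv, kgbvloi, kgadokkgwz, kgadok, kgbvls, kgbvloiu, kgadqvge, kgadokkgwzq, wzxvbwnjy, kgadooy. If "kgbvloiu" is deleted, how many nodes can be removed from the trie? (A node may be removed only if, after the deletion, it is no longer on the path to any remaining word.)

1

After clearing the end-marker at "kgbvloiu", prune upward until reaching a node still needed by another word.
The suffix "u" (1 node) is used only by "kgbvloiu"; "kgbvloi" is itself a stored word, so pruning stops there.
Nodes removed: 1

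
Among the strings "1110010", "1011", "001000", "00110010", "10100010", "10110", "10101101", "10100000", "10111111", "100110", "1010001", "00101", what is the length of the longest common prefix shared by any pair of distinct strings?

7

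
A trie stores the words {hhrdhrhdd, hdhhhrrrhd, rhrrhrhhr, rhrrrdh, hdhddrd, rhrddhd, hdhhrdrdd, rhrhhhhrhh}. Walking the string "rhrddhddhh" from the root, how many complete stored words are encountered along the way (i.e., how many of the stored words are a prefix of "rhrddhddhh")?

Traverse "rhrddhddhh" character by character; count nodes along the way that are marked as word ends.
Prefixes of the query that are stored words: "rhrddhd"
Count: 1

1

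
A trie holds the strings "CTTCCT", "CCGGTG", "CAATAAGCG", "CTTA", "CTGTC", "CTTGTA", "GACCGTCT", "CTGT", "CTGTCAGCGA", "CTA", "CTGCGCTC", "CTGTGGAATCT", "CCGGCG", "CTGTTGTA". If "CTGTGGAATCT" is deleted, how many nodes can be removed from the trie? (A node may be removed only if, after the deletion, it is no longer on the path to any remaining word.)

7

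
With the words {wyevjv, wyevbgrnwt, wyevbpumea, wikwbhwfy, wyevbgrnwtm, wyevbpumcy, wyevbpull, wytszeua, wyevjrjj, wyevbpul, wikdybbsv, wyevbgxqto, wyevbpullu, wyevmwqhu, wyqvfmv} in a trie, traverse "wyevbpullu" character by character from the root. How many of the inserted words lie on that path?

3

Traverse "wyevbpullu" character by character; count nodes along the way that are marked as word ends.
Prefixes of the query that are stored words: "wyevbpul", "wyevbpull", "wyevbpullu"
Count: 3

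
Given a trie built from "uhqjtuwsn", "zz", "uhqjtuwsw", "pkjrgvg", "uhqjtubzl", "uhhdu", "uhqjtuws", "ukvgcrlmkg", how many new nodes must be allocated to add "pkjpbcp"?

4

Walking "pkjpbcp" from the root, the first 3 characters ("pkj") follow existing edges; "p" is the first miss.
So 7 − 3 = 4 new nodes.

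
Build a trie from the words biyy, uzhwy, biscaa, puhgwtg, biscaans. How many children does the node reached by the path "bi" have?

Follow the path "bi" to its node, then look at its outgoing edges.
Distinct next characters after "bi": s, y.
That node has 2 child edges.

2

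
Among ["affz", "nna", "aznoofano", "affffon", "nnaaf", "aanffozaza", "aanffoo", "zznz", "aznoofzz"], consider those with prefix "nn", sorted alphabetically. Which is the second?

DFS of the "nn" subtree visits, in order: "nna", "nnaaf"
Position 2: nnaaf

nnaaf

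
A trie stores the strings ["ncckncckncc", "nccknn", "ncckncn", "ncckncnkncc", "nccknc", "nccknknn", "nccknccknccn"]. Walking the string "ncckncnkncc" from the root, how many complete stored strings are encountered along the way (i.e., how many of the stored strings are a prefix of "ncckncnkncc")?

Walk "ncckncnkncc" from the root; an end-of-word marker is hit whenever a stored word is a prefix of "ncckncnkncc".
Prefixes of the query that are stored words: "nccknc", "ncckncn", "ncckncnkncc"
Count: 3

3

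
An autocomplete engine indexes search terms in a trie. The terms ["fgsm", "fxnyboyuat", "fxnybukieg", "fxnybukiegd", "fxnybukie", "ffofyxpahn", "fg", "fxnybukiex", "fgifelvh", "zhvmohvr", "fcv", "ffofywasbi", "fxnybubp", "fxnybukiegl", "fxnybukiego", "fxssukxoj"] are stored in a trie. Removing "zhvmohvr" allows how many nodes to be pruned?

After clearing the end-marker at "zhvmohvr", prune upward until reaching a node still needed by another word.
No other word shares any prefix with "zhvmohvr", so all 8 of its nodes go.
Nodes removed: 8

8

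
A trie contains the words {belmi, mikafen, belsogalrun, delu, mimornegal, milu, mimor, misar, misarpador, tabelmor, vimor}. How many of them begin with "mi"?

Walk to "mi"; the words in its subtree are exactly those with that prefix.
Words under "mi": mikafen, milu, mimor, mimornegal, misar, misarpador
Count: 6

6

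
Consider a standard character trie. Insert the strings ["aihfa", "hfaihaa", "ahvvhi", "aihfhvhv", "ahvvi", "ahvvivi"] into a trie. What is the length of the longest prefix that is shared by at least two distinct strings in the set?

Equivalently: take the maximum, over all pairs, of their longest common prefix length.
"ahvvi" and "ahvvivi" agree on "ahvvi" (5 characters) before diverging; nothing deeper is shared.
Longest shared-prefix length: 5

5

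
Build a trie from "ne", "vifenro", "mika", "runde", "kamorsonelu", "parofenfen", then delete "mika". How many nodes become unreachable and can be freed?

4

Walk "mika" from the leaf back toward the root, removing each node that no remaining word uses.
No other word shares any prefix with "mika", so all 4 of its nodes go.
Nodes removed: 4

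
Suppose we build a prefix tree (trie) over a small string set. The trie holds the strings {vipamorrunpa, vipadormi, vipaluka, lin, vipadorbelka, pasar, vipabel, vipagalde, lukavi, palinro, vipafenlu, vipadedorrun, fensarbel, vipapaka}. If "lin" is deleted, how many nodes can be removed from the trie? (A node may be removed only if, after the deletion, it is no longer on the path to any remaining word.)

2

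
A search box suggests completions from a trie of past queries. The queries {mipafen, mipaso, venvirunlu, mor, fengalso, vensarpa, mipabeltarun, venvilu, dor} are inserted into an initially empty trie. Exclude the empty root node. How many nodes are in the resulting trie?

Count nodes per top-level branch (shared prefixes stored once):
  'd'-branch (dor): 3 nodes
  'f'-branch (fengalso): 8 nodes
  'm'-branch (mipabeltarun, mipafen, mipaso, mor): 19 nodes
  'v'-branch (vensarpa, venvilu, venvirunlu): 17 nodes
Sum: 47

47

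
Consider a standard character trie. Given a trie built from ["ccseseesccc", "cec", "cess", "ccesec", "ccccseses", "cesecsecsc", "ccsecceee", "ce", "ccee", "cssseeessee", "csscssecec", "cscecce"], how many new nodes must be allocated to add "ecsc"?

4

No existing word starts with "e", so every character of "ecsc" needs a new node.
4 − 0 = 4 new nodes.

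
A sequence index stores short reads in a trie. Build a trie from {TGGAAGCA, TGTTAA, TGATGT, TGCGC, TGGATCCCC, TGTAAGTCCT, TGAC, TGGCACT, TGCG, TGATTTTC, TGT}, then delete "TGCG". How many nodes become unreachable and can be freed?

0

A node on "TGCG"'s path can go only if nothing else ends at it or branches off below it.
Every node on "TGCG" is still needed (e.g. by "TGCGC"), so nothing is freed.
Nodes removed: 0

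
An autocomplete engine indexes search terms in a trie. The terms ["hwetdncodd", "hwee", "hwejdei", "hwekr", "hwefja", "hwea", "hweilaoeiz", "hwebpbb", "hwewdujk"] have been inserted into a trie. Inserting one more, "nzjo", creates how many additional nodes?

Nothing in the trie begins with "n"; the whole of "nzjo" is new.
4 − 0 = 4 new nodes.

4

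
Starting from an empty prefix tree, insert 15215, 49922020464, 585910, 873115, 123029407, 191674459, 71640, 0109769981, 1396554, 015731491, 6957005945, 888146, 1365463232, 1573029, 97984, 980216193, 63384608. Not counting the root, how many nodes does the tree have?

For each word, the new-node count is its length minus the longest prefix already in the trie:
  "15215" → 5 new (1, 5, 2, 1, 5)
  "49922020464" → 11 new (4, 9, 9, 2, 2, 0, 2, 0, 4, 6, 4)
  "585910" → 6 new (5, 8, 5, 9, 1, 0)
  "873115" → 6 new (8, 7, 3, 1, 1, 5)
  "123029407" → prefix "1" already present; 8 new (2, 3, 0, 2, 9, 4, 0, 7)
  "191674459" → prefix "1" already present; 8 new (9, 1, 6, 7, 4, 4, 5, 9)
  "71640" → 5 new (7, 1, 6, 4, 0)
  "0109769981" → 10 new (0, 1, 0, 9, 7, 6, 9, 9, 8, 1)
  "1396554" → prefix "1" already present; 6 new (3, 9, 6, 5, 5, 4)
  "015731491" → prefix "01" already present; 7 new (5, 7, 3, 1, 4, 9, 1)
  "6957005945" → 10 new (6, 9, 5, 7, 0, 0, 5, 9, 4, 5)
  "888146" → prefix "8" already present; 5 new (8, 8, 1, 4, 6)
  "1365463232" → prefix "13" already present; 8 new (6, 5, 4, 6, 3, 2, 3, 2)
  "1573029" → prefix "15" already present; 5 new (7, 3, 0, 2, 9)
  "97984" → 5 new (9, 7, 9, 8, 4)
  "980216193" → prefix "9" already present; 8 new (8, 0, 2, 1, 6, 1, 9, 3)
  "63384608" → prefix "6" already present; 7 new (3, 3, 8, 4, 6, 0, 8)
Total nodes = 5 + 11 + 6 + 6 + 8 + 8 + 5 + 10 + 6 + 7 + 10 + 5 + 8 + 5 + 5 + 8 + 7 = 120

120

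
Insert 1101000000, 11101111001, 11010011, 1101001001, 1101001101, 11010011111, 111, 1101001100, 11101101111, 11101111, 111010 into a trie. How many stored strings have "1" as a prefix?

11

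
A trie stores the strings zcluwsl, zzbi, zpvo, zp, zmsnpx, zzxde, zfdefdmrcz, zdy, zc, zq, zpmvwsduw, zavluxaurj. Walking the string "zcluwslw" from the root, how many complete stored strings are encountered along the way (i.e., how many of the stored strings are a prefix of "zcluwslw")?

2

Walk "zcluwslw" from the root; an end-of-word marker is hit whenever a stored word is a prefix of "zcluwslw".
Prefixes of the query that are stored words: "zc", "zcluwsl"
Count: 2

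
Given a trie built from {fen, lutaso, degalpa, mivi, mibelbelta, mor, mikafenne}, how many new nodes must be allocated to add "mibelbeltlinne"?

5

"mibelbelt" is already a path in the trie; the remaining "linne" must be added.
Each of the 5 remaining characters creates one node.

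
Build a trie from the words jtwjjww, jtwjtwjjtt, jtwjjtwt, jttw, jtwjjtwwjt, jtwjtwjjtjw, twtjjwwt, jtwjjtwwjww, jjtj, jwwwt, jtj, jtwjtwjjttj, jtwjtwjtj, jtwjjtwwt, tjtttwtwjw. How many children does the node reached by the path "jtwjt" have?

Follow the path "jtwjt" to its node, then look at its outgoing edges.
Distinct next characters after "jtwjt": w.
That node has 1 child edge.

1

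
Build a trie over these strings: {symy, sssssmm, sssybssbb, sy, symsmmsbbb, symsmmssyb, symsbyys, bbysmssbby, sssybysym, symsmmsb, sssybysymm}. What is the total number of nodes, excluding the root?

Count nodes per top-level branch (shared prefixes stored once):
  'b'-branch (bbysmssbby): 10 nodes
  's'-branch (sssssmm, sssybssbb, sssybysym, sssybysymm, sy, symsbyys, symsmmsb, symsmmsbbb, symsmmssyb, symy): 35 nodes
Sum: 45

45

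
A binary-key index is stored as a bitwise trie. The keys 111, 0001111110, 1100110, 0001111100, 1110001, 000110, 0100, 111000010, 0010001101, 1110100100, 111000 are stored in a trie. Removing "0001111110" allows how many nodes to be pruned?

A node on "0001111110"'s path can go only if nothing else ends at it or branches off below it.
The suffix "10" (2 nodes) is used only by "0001111110"; the node for "00011111" still has the child "0", so pruning stops there.
Nodes removed: 2

2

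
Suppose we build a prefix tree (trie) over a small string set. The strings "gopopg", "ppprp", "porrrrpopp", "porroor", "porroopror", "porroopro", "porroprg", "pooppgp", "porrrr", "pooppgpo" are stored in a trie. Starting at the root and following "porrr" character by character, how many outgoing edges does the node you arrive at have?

The children of the "porrr" node are the distinct next characters among strings starting with "porrr".
Distinct next characters after "porrr": r.
That node has 1 child edge.

1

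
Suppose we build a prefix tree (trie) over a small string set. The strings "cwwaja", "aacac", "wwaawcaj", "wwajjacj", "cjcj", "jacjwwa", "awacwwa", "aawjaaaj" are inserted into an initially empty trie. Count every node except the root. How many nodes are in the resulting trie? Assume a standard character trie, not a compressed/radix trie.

46

For each word, the new-node count is its length minus the longest prefix already in the trie:
  "cwwaja" → 6 new (c, w, w, a, j, a)
  "aacac" → 5 new (a, a, c, a, c)
  "wwaawcaj" → 8 new (w, w, a, a, w, c, a, j)
  "wwajjacj" → prefix "wwa" already present; 5 new (j, j, a, c, j)
  "cjcj" → prefix "c" already present; 3 new (j, c, j)
  "jacjwwa" → 7 new (j, a, c, j, w, w, a)
  "awacwwa" → prefix "a" already present; 6 new (w, a, c, w, w, a)
  "aawjaaaj" → prefix "aa" already present; 6 new (w, j, a, a, a, j)
Total nodes = 6 + 5 + 8 + 5 + 3 + 7 + 6 + 6 = 46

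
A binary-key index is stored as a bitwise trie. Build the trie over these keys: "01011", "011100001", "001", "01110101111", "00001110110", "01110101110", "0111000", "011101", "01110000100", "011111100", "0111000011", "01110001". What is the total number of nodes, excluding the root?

Trie structure (* marks end of a word):
(root)
└─ 0
   ├─ 0
   │  ├─ 0
   │  │  └─ 0
   │  │     └─ 1
   │  │        └─ 1
   │  │           └─ 1
   │  │              └─ 0
   │  │                 └─ 1
   │  │                    └─ 1
   │  │                       └─ 0 *
   │  └─ 1 *
   └─ 1
      ├─ 0
      │  └─ 1
      │     └─ 1 *
      └─ 1
         └─ 1
            ├─ 0
            │  ├─ 0
            │  │  └─ 0 *
            │  │     ├─ 0
            │  │     │  └─ 1 *
            │  │     │     ├─ 0
            │  │     │     │  └─ 0 *
            │  │     │     └─ 1 *
            │  │     └─ 1 *
            │  └─ 1 *
            │     └─ 0
            │        └─ 1
            │           └─ 1
            │              └─ 1
            │                 ├─ 0 *
            │                 └─ 1 *
            └─ 1
               └─ 1
                  └─ 1
                     └─ 0
                        └─ 0 *
Counting every labelled node above: 39.

39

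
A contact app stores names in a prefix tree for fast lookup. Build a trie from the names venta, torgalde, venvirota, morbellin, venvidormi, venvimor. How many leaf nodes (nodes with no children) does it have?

6

Leaves are exactly the stored words that no other stored word extends.
Those words: "morbellin", "torgalde", "venta", "venvidormi", "venvimor", "venvirota"
Leaf count: 6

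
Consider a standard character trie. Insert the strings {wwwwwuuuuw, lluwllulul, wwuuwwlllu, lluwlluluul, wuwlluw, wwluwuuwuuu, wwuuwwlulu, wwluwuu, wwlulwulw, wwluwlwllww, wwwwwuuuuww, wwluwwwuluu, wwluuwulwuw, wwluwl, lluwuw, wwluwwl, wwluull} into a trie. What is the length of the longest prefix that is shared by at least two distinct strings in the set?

The deepest shared node is where two words last agree before diverging.
"wwwwwuuuuw" and "wwwwwuuuuww" agree on "wwwwwuuuuw" (10 characters) before diverging; nothing deeper is shared.
Longest shared-prefix length: 10

10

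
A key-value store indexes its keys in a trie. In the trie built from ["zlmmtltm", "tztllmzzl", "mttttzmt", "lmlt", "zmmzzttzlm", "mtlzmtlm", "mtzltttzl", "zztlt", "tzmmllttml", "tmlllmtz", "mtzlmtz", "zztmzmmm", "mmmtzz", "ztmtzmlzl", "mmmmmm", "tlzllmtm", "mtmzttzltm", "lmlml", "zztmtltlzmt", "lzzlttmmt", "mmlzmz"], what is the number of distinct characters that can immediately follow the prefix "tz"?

2

The children of the "tz" node are the distinct next characters among strings starting with "tz".
Distinct next characters after "tz": m, t.
That node has 2 child edges.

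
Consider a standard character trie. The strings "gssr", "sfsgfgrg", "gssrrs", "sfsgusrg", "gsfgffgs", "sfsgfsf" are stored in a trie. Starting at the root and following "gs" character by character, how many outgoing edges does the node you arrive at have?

Walk "gs" from the root, arriving at one node.
Distinct next characters after "gs": f, s.
That node has 2 child edges.

2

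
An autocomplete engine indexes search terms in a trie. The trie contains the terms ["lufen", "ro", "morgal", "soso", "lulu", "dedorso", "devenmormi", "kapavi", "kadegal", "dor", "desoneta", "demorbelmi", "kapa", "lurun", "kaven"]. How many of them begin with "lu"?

3

Walk to "lu"; the words in its subtree are exactly those with that prefix.
Words under "lu": lufen, lulu, lurun
Count: 3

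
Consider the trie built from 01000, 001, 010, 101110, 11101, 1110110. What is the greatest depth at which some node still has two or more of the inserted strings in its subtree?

5

Look for the deepest trie node that still has at least two words in its subtree.
e.g. "11101" and "1110110" share the prefix "11101" of length 5; no pair shares a longer one.
Longest shared-prefix length: 5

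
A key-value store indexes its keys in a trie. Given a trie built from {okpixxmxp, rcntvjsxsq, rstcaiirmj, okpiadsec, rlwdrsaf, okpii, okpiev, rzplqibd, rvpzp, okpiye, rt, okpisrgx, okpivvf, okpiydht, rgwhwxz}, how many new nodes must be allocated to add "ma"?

Nothing in the trie begins with "m"; the whole of "ma" is new.
2 − 0 = 2 new nodes.

2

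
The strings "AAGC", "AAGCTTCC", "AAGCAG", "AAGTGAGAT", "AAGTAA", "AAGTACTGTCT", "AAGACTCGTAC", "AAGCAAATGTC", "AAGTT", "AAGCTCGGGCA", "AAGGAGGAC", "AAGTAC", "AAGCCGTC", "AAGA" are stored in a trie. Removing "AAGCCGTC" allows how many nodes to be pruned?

A node on "AAGCCGTC"'s path can go only if nothing else ends at it or branches off below it.
The suffix "CGTC" (4 nodes) is used only by "AAGCCGTC"; the node for "AAGC" still has the child "T", so pruning stops there.
Nodes removed: 4

4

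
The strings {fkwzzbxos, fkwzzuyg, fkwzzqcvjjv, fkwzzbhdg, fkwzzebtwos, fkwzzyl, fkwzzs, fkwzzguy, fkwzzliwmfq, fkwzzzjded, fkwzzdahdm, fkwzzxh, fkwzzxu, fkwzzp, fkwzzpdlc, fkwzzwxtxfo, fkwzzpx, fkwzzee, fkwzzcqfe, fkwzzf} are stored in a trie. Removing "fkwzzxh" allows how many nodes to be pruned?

After clearing the end-marker at "fkwzzxh", prune upward until reaching a node still needed by another word.
The suffix "h" (1 node) is used only by "fkwzzxh"; the node for "fkwzzx" still has the child "u", so pruning stops there.
Nodes removed: 1

1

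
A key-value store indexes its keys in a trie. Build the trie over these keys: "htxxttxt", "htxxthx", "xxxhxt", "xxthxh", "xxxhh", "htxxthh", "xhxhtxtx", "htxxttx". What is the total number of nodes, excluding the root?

29

Insert word by word; a character creates a node only if that edge doesn't already exist:
  "htxxttxt" → 8 new (h, t, x, x, t, t, x, t)
  "htxxthx" → prefix "htxxt" already present; 2 new (h, x)
  "xxxhxt" → 6 new (x, x, x, h, x, t)
  "xxthxh" → prefix "xx" already present; 4 new (t, h, x, h)
  "xxxhh" → prefix "xxxh" already present; 1 new (h)
  "htxxthh" → prefix "htxxth" already present; 1 new (h)
  "xhxhtxtx" → prefix "x" already present; 7 new (h, x, h, t, x, t, x)
  "htxxttx" → prefix "htxxttx" already present; 0 new (none)
Total nodes = 8 + 2 + 6 + 4 + 1 + 1 + 7 + 0 = 29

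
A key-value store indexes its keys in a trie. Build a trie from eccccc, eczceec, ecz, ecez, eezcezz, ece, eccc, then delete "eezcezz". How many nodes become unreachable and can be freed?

A node on "eezcezz"'s path can go only if nothing else ends at it or branches off below it.
The suffix "ezcezz" (6 nodes) is used only by "eezcezz"; the node for "e" still has the child "c", so pruning stops there.
Nodes removed: 6

6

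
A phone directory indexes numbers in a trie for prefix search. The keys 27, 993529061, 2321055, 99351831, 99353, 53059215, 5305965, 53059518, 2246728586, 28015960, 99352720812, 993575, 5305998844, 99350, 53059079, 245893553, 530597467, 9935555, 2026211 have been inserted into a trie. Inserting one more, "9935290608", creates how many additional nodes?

2

The longest prefix of "9935290608" already in the trie is "99352906" (length 8).
So 10 − 8 = 2 new nodes.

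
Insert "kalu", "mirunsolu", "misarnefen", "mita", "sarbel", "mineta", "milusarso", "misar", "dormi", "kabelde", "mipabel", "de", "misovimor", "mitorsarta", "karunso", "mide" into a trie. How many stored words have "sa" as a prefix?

Filter for entries beginning with "sa":
Matches: "sarbel"
Count: 1

1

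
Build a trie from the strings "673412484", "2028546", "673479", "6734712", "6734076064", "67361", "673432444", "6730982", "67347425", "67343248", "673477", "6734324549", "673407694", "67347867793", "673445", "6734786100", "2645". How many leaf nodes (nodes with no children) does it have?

17

A leaf is a node with no children — equivalently, the end of a word that is not a proper prefix of any other stored word.
Those words: "2028546", "2645", "6730982", "6734076064", "673407694", "673412484", "673432444", "6734324549", "67343248", "673445", "6734712", "67347425", "673477", "6734786100", "67347867793", "673479", "67361"
Leaf count: 17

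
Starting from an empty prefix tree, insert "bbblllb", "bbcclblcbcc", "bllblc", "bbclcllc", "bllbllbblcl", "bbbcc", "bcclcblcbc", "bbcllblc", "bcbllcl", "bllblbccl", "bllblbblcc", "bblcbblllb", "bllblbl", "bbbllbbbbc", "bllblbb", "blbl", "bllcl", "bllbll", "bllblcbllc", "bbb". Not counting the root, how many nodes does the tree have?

Trace insertions, counting only characters that open a new branch:
  "bbblllb" → 7 new (b, b, b, l, l, l, b)
  "bbcclblcbcc" → prefix "bb" already present; 9 new (c, c, l, b, l, c, b, c, c)
  "bllblc" → prefix "b" already present; 5 new (l, l, b, l, c)
  "bbclcllc" → prefix "bbc" already present; 5 new (l, c, l, l, c)
  "bllbllbblcl" → prefix "bllbl" already present; 6 new (l, b, b, l, c, l)
  "bbbcc" → prefix "bbb" already present; 2 new (c, c)
  "bcclcblcbc" → prefix "b" already present; 9 new (c, c, l, c, b, l, c, b, c)
  "bbcllblc" → prefix "bbcl" already present; 4 new (l, b, l, c)
  "bcbllcl" → prefix "bc" already present; 5 new (b, l, l, c, l)
  "bllblbccl" → prefix "bllbl" already present; 4 new (b, c, c, l)
  "bllblbblcc" → prefix "bllblb" already present; 4 new (b, l, c, c)
  "bblcbblllb" → prefix "bb" already present; 8 new (l, c, b, b, l, l, l, b)
  "bllblbl" → prefix "bllblb" already present; 1 new (l)
  "bbbllbbbbc" → prefix "bbbll" already present; 5 new (b, b, b, b, c)
  "bllblbb" → prefix "bllblbb" already present; 0 new (none)
  "blbl" → prefix "bl" already present; 2 new (b, l)
  "bllcl" → prefix "bll" already present; 2 new (c, l)
  "bllbll" → prefix "bllbll" already present; 0 new (none)
  "bllblcbllc" → prefix "bllblc" already present; 4 new (b, l, l, c)
  "bbb" → prefix "bbb" already present; 0 new (none)
Total nodes = 7 + 9 + 5 + 5 + 6 + 2 + 9 + 4 + 5 + 4 + 4 + 8 + 1 + 5 + 0 + 2 + 2 + 0 + 4 + 0 = 82

82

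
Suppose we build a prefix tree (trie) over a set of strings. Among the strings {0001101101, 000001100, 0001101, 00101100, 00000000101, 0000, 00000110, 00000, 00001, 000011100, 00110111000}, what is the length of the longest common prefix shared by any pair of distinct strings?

8

Equivalently: take the maximum, over all pairs, of their longest common prefix length.
e.g. "00000110" and "000001100" share the prefix "00000110" of length 8; no pair shares a longer one.
Longest shared-prefix length: 8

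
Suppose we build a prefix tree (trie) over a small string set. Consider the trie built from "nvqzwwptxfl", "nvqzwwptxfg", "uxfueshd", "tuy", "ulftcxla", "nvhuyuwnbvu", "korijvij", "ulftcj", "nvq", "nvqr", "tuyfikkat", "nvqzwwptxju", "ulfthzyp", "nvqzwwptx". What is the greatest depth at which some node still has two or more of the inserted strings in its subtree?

The deepest shared node is where two words last agree before diverging.
e.g. "nvqzwwptxfg" and "nvqzwwptxfl" share the prefix "nvqzwwptxf" of length 10; no pair shares a longer one.
Longest shared-prefix length: 10

10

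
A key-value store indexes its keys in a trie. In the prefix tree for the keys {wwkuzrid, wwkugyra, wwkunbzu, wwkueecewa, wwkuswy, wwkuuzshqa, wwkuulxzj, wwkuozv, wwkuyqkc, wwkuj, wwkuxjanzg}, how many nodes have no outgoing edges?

A leaf is a node with no children — equivalently, the end of a word that is not a proper prefix of any other stored word.
Those words: "wwkueecewa", "wwkugyra", "wwkuj", "wwkunbzu", "wwkuozv", "wwkuswy", "wwkuulxzj", "wwkuuzshqa", "wwkuxjanzg", "wwkuyqkc", "wwkuzrid"
Leaf count: 11

11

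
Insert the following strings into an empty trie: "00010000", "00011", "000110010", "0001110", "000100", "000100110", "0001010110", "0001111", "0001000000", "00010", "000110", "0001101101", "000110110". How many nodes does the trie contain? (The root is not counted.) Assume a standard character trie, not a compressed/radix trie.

Trie structure (* marks end of a word):
(root)
└─ 0
   └─ 0
      └─ 0
         └─ 1
            ├─ 0 *
            │  ├─ 0 *
            │  │  ├─ 0
            │  │  │  └─ 0 *
            │  │  │     └─ 0
            │  │  │        └─ 0 *
            │  │  └─ 1
            │  │     └─ 1
            │  │        └─ 0 *
            │  └─ 1
            │     └─ 0
            │        └─ 1
            │           └─ 1
            │              └─ 0 *
            └─ 1 *
               ├─ 0 *
               │  ├─ 0
               │  │  └─ 1
               │  │     └─ 0 *
               │  └─ 1
               │     └─ 1
               │        └─ 0 *
               │           └─ 1 *
               └─ 1
                  ├─ 0 *
                  └─ 1 *
Counting every labelled node above: 30.

30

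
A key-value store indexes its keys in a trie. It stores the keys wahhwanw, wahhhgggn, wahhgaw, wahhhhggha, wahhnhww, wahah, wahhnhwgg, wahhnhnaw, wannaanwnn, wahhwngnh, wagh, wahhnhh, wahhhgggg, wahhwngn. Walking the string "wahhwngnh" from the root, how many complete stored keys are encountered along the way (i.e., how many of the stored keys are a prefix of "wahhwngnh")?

2

Traverse "wahhwngnh" character by character; count nodes along the way that are marked as word ends.
Prefixes of the query that are stored words: "wahhwngn", "wahhwngnh"
Count: 2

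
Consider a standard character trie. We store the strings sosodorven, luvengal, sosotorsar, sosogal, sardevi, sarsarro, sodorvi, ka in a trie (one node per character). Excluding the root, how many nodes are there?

For each word, the new-node count is its length minus the longest prefix already in the trie:
  "sosodorven" → 10 new (s, o, s, o, d, o, r, v, e, n)
  "luvengal" → 8 new (l, u, v, e, n, g, a, l)
  "sosotorsar" → prefix "soso" already present; 6 new (t, o, r, s, a, r)
  "sosogal" → prefix "soso" already present; 3 new (g, a, l)
  "sardevi" → prefix "s" already present; 6 new (a, r, d, e, v, i)
  "sarsarro" → prefix "sar" already present; 5 new (s, a, r, r, o)
  "sodorvi" → prefix "so" already present; 5 new (d, o, r, v, i)
  "ka" → 2 new (k, a)
Total nodes = 10 + 8 + 6 + 3 + 6 + 5 + 5 + 2 = 45

45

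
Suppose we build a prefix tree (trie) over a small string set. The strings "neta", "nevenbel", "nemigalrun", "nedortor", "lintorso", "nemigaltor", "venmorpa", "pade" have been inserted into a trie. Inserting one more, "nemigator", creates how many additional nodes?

The longest prefix of "nemigator" already in the trie is "nemiga" (length 6).
So 9 − 6 = 3 new nodes.

3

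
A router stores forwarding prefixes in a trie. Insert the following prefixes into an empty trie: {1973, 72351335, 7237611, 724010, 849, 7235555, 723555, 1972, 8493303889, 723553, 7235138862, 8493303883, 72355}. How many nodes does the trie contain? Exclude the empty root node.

40

Count nodes per top-level branch (shared prefixes stored once):
  '1'-branch (1972, 1973): 5 nodes
  '7'-branch (72351335, 7235138862, 72355, 723553, 723555, 7235555, 7237611, 724010): 24 nodes
  '8'-branch (849, 8493303883, 8493303889): 11 nodes
Sum: 40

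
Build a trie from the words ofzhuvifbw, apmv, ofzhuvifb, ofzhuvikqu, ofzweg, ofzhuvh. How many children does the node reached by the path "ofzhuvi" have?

2

Follow the path "ofzhuvi" to its node, then look at its outgoing edges.
Distinct next characters after "ofzhuvi": f, k.
That node has 2 child edges.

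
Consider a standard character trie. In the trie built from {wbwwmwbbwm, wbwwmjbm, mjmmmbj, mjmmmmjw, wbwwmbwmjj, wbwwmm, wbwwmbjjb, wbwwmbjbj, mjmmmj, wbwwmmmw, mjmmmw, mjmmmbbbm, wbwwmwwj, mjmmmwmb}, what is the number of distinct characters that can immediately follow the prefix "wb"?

The children of the "wb" node are the distinct next characters among strings starting with "wb".
Characters that immediately follow "wb" among the stored strings: {w}.
That node has 1 child edge.

1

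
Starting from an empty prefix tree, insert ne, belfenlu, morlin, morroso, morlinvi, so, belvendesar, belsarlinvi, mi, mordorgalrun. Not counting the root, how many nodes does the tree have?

50

Trace insertions, counting only characters that open a new branch:
  "ne" → 2 new (n, e)
  "belfenlu" → 8 new (b, e, l, f, e, n, l, u)
  "morlin" → 6 new (m, o, r, l, i, n)
  "morroso" → prefix "mor" already present; 4 new (r, o, s, o)
  "morlinvi" → prefix "morlin" already present; 2 new (v, i)
  "so" → 2 new (s, o)
  "belvendesar" → prefix "bel" already present; 8 new (v, e, n, d, e, s, a, r)
  "belsarlinvi" → prefix "bel" already present; 8 new (s, a, r, l, i, n, v, i)
  "mi" → prefix "m" already present; 1 new (i)
  "mordorgalrun" → prefix "mor" already present; 9 new (d, o, r, g, a, l, r, u, n)
Total nodes = 2 + 8 + 6 + 4 + 2 + 2 + 8 + 8 + 1 + 9 = 50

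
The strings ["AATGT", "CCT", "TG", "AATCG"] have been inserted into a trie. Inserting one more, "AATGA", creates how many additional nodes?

1

Walking "AATGA" from the root, the first 4 characters ("AATG") follow existing edges; "A" is the first miss.
New nodes needed: |"AATGA"| − 4 = 5 − 4 = 1.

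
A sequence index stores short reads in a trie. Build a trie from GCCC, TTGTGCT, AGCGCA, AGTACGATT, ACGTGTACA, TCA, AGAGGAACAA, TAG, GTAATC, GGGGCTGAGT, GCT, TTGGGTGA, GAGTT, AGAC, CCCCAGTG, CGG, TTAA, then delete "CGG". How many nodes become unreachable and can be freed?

2

A node on "CGG"'s path can go only if nothing else ends at it or branches off below it.
The suffix "GG" (2 nodes) is used only by "CGG"; the node for "C" still has the child "C", so pruning stops there.
Nodes removed: 2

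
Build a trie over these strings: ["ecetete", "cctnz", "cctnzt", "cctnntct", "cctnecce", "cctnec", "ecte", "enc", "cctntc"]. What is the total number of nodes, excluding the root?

Insert word by word; a character creates a node only if that edge doesn't already exist:
  "ecetete" → 7 new (e, c, e, t, e, t, e)
  "cctnz" → 5 new (c, c, t, n, z)
  "cctnzt" → prefix "cctnz" already present; 1 new (t)
  "cctnntct" → prefix "cctn" already present; 4 new (n, t, c, t)
  "cctnecce" → prefix "cctn" already present; 4 new (e, c, c, e)
  "cctnec" → prefix "cctnec" already present; 0 new (none)
  "ecte" → prefix "ec" already present; 2 new (t, e)
  "enc" → prefix "e" already present; 2 new (n, c)
  "cctntc" → prefix "cctn" already present; 2 new (t, c)
Total nodes = 7 + 5 + 1 + 4 + 4 + 0 + 2 + 2 + 2 = 27

27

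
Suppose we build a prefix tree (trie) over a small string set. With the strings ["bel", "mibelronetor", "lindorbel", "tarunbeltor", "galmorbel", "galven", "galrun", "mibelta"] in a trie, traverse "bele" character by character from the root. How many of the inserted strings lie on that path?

1

Check each prefix of "bele" against the stored set — each match is an end-marker on the path.
Prefixes of the query that are stored words: "bel"
Count: 1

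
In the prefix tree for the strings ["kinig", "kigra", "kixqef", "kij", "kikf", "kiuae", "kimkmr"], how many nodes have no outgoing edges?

A leaf is a node with no children — equivalently, the end of a word that is not a proper prefix of any other stored word.
Those words: "kigra", "kij", "kikf", "kimkmr", "kinig", "kiuae", "kixqef"
Leaf count: 7

7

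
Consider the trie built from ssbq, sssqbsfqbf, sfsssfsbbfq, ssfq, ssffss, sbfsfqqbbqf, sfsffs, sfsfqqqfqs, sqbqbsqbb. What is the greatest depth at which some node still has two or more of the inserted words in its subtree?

Look for the deepest trie node that still has at least two words in its subtree.
"sfsffs" and "sfsfqqqfqs" agree on "sfsf" (4 characters) before diverging; nothing deeper is shared.
Longest shared-prefix length: 4

4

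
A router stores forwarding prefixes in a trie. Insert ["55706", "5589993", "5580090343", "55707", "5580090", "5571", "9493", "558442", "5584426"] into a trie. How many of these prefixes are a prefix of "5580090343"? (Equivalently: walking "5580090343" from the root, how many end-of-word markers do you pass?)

Walk "5580090343" from the root; an end-of-word marker is hit whenever a stored word is a prefix of "5580090343".
Prefixes of the query that are stored words: "5580090", "5580090343"
Count: 2

2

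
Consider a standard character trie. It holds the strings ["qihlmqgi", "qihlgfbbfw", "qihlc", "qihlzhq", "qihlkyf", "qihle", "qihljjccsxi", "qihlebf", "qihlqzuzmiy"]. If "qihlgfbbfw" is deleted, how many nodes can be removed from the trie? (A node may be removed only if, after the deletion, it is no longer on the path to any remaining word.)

6

Walk "qihlgfbbfw" from the leaf back toward the root, removing each node that no remaining word uses.
The suffix "gfbbfw" (6 nodes) is used only by "qihlgfbbfw"; the node for "qihl" still has the child "m", so pruning stops there.
Nodes removed: 6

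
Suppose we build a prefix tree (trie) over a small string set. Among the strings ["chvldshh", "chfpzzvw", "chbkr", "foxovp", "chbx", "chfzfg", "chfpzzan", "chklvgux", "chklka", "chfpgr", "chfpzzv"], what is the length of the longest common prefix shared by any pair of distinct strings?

The deepest shared node is where two words last agree before diverging.
e.g. "chfpzzv" and "chfpzzvw" share the prefix "chfpzzv" of length 7; no pair shares a longer one.
Longest shared-prefix length: 7

7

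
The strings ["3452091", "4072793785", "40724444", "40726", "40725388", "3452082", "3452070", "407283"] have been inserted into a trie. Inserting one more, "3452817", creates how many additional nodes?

"3452" is already a path in the trie; the remaining "817" must be added.
New nodes needed: |"3452817"| − 4 = 7 − 4 = 3.

3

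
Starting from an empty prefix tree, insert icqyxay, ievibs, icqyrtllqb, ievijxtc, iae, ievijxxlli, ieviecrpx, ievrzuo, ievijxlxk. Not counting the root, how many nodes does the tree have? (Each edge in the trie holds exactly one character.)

40

Trie structure (* marks end of a word):
(root)
└─ i
   ├─ a
   │  └─ e *
   ├─ c
   │  └─ q
   │     └─ y
   │        ├─ r
   │        │  └─ t
   │        │     └─ l
   │        │        └─ l
   │        │           └─ q
   │        │              └─ b *
   │        └─ x
   │           └─ a
   │              └─ y *
   └─ e
      └─ v
         ├─ i
         │  ├─ b
         │  │  └─ s *
         │  ├─ e
         │  │  └─ c
         │  │     └─ r
         │  │        └─ p
         │  │           └─ x *
         │  └─ j
         │     └─ x
         │        ├─ l
         │        │  └─ x
         │        │     └─ k *
         │        ├─ t
         │        │  └─ c *
         │        └─ x
         │           └─ l
         │              └─ l
         │                 └─ i *
         └─ r
            └─ z
               └─ u
                  └─ o *
Counting every labelled node above: 40.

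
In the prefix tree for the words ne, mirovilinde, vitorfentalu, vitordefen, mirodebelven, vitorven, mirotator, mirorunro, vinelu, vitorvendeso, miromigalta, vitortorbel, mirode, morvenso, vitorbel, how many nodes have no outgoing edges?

13

A leaf is a node with no children — equivalently, the end of a word that is not a proper prefix of any other stored word.
Those words: "mirodebelven", "miromigalta", "mirorunro", "mirotator", "mirovilinde", "morvenso", "ne", "vinelu", "vitorbel", "vitordefen", "vitorfentalu", "vitortorbel", "vitorvendeso"
Leaf count: 13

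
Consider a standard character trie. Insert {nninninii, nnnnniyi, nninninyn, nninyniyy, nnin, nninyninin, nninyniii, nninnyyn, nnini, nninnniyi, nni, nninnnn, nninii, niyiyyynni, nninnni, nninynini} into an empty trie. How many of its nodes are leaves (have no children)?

A leaf is a node with no children — equivalently, the end of a word that is not a proper prefix of any other stored word.
Those words: "niyiyyynni", "nninii", "nninninii", "nninninyn", "nninnniyi", "nninnnn", "nninnyyn", "nninyniii", "nninyninin", "nninyniyy", "nnnnniyi"
Leaf count: 11

11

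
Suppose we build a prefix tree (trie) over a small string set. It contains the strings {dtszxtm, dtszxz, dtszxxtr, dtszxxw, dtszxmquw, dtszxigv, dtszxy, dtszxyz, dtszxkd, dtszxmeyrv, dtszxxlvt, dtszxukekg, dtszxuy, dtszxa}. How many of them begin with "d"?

14

Traverse to the node for "d", then collect every word in that subtree.
Matches: "dtszxa", "dtszxigv", "dtszxkd", "dtszxmeyrv", "dtszxmquw", "dtszxtm", "dtszxukekg", "dtszxuy", "dtszxxlvt", "dtszxxtr", "dtszxxw", "dtszxy", "dtszxyz", "dtszxz"
Count: 14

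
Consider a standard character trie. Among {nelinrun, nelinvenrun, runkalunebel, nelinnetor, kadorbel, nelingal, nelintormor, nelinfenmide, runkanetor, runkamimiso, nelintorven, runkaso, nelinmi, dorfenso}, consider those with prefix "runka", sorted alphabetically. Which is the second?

Words with prefix "runka", in lexicographic order: "runkalunebel", "runkamimiso", "runkanetor", "runkaso"
The 2nd is runkamimiso.

runkamimiso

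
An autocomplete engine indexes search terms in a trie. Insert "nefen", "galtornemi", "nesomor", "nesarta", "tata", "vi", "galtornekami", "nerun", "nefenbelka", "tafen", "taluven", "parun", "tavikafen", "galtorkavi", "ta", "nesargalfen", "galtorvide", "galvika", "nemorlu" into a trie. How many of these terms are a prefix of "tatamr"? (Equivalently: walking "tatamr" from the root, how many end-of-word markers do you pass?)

Check each prefix of "tatamr" against the stored set — each match is an end-marker on the path.
Prefixes of the query that are stored words: "ta", "tata"
Count: 2

2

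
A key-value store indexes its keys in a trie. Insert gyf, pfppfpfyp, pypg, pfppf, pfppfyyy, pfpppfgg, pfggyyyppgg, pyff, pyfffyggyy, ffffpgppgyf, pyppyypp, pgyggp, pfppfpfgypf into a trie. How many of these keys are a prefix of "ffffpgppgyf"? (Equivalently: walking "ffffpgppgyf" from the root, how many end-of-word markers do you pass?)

1

Check each prefix of "ffffpgppgyf" against the stored set — each match is an end-marker on the path.
Prefixes of the query that are stored words: "ffffpgppgyf"
Count: 1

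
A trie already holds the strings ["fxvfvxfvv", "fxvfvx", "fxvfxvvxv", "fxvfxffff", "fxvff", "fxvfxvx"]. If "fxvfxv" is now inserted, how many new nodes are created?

0

"fxvfxv" is already a full path in the trie; only an end-marker is added.
No new nodes are needed: 0.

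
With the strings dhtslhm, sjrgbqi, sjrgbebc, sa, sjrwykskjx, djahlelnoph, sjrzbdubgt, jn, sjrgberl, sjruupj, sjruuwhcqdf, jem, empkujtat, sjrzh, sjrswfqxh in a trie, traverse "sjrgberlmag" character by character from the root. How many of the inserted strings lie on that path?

1

Check each prefix of "sjrgberlmag" against the stored set — each match is an end-marker on the path.
Prefixes of the query that are stored words: "sjrgberl"
Count: 1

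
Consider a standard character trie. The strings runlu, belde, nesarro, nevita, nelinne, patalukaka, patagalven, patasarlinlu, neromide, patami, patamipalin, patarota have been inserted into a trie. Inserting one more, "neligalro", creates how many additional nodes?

"neli" is already a path in the trie; the remaining "galro" must be added.
Each of the 5 remaining characters creates one node.

5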